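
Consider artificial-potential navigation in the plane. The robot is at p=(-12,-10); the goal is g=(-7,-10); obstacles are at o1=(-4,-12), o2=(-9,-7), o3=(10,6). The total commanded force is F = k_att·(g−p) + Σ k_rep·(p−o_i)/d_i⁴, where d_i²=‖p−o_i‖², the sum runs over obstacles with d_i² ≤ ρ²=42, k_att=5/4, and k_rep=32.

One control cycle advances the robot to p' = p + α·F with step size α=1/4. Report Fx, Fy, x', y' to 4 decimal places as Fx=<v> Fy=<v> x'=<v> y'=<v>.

Fx=5.9537 Fy=-0.2963 x'=-10.5116 y'=-10.0741

F_att = 5/4·(g−p) = 5/4·(5,0) = (6.2500,0.0000)
o1: d²=68 > ρ²=42 → inactive
o2: d²=18 ≤ ρ²=42; F_rep = 32·(-3,-3)/18² = (-0.2963,-0.2963)
o3: d²=740 > ρ²=42 → inactive
F = F_att + ΣF_rep = (5.9537,-0.2963)
p' = p + 1/4·F = (-10.5116,-10.0741)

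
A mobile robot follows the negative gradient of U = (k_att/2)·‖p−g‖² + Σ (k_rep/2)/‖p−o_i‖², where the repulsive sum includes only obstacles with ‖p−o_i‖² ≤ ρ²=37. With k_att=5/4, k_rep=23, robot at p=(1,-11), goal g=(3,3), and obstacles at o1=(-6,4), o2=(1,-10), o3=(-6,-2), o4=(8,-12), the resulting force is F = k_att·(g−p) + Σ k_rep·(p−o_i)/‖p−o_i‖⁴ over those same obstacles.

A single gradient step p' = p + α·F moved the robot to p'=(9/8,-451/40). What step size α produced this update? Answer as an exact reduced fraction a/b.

α = 1/20

F_att = 5/4·(g−p) = 5/4·(2,14) = (2.5000,17.5000)
o1: d²=274 > ρ²=37 → inactive
o2: d²=1 ≤ ρ²=37; F_rep = 23·(0,-1)/1² = (0.0000,-23.0000)
o3: d²=130 > ρ²=37 → inactive
o4: d²=50 > ρ²=37 → inactive
F = F_att + ΣF_rep = (2.5000,-5.5000)
Δp = p'−p = (0.1250,-0.2750); α = Δx/Fx = (1/8) / (5/2) = 1/20
check: Δy/Fy = (-11/40) / (-11/2) = 1/20 ✓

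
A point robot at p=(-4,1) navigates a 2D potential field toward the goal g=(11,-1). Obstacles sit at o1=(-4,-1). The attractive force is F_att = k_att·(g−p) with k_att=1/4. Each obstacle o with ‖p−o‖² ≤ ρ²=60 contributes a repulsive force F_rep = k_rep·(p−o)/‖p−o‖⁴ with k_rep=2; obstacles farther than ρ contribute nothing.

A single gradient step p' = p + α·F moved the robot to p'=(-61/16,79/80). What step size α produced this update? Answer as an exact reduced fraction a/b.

F_att = 1/4·(g−p) = 1/4·(15,-2) = (3.7500,-0.5000)
o1: d²=4 ≤ ρ²=60; F_rep = 2·(0,2)/4² = (0.0000,0.2500)
F = F_att + ΣF_rep = (3.7500,-0.2500)
Δp = p'−p = (0.1875,-0.0125); α = Δx/Fx = (3/16) / (15/4) = 1/20
check: Δy/Fy = (-1/80) / (-1/4) = 1/20 ✓

α = 1/20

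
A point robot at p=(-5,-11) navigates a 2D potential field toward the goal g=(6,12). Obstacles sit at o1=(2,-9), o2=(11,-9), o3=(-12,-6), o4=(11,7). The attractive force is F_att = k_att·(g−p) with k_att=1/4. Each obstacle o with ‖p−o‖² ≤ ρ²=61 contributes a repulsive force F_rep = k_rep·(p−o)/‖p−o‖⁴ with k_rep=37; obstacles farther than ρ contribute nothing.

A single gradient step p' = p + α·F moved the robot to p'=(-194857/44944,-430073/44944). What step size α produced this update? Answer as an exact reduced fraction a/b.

F_att = 1/4·(g−p) = 1/4·(11,23) = (2.7500,5.7500)
o1: d²=53 ≤ ρ²=61; F_rep = 37·(-7,-2)/53² = (-0.0922,-0.0263)
o2: d²=260 > ρ²=61 → inactive
o3: d²=74 > ρ²=61 → inactive
o4: d²=580 > ρ²=61 → inactive
F = F_att + ΣF_rep = (2.6578,5.7237)
Δp = p'−p = (0.6644,1.4309); α = Δx/Fx = (29863/44944) / (29863/11236) = 1/4
check: Δy/Fy = (64311/44944) / (64311/11236) = 1/4 ✓

α = 1/4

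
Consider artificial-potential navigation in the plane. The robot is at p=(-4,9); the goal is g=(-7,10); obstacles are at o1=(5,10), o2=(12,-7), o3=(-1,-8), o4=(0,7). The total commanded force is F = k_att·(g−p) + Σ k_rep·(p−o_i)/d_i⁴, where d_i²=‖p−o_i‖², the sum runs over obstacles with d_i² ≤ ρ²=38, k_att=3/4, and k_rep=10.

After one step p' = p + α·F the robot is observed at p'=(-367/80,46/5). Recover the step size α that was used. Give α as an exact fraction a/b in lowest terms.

α = 1/4

F_att = 3/4·(g−p) = 3/4·(-3,1) = (-2.2500,0.7500)
o1: d²=82 > ρ²=38 → inactive
o2: d²=512 > ρ²=38 → inactive
o3: d²=298 > ρ²=38 → inactive
o4: d²=20 ≤ ρ²=38; F_rep = 10·(-4,2)/20² = (-0.1000,0.0500)
F = F_att + ΣF_rep = (-2.3500,0.8000)
Δp = p'−p = (-0.5875,0.2000); α = Δx/Fx = (-47/80) / (-47/20) = 1/4
check: Δy/Fy = (1/5) / (4/5) = 1/4 ✓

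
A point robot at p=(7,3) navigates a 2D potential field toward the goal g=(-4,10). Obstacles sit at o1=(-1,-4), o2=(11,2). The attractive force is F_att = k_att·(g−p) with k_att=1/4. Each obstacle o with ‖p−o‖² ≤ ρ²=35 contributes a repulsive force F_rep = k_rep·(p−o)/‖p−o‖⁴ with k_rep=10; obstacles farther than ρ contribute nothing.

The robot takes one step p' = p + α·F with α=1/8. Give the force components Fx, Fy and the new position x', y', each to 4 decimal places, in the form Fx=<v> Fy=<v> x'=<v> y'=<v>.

Fx=-2.8884 Fy=1.7846 x'=6.6389 y'=3.2231

F_att = 1/4·(g−p) = 1/4·(-11,7) = (-2.7500,1.7500)
o1: d²=113 > ρ²=35 → inactive
o2: d²=17 ≤ ρ²=35; F_rep = 10·(-4,1)/17² = (-0.1384,0.0346)
F = F_att + ΣF_rep = (-2.8884,1.7846)
p' = p + 1/8·F = (6.6389,3.2231)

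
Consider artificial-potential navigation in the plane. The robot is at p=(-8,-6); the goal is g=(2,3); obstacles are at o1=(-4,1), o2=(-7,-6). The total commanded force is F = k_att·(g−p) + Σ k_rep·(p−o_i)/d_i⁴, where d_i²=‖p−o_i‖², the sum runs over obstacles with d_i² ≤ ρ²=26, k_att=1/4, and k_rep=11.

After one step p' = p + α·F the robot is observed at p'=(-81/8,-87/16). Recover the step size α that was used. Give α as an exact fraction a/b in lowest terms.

F_att = 1/4·(g−p) = 1/4·(10,9) = (2.5000,2.2500)
o1: d²=65 > ρ²=26 → inactive
o2: d²=1 ≤ ρ²=26; F_rep = 11·(-1,0)/1² = (-11.0000,0.0000)
F = F_att + ΣF_rep = (-8.5000,2.2500)
Δp = p'−p = (-2.1250,0.5625); α = Δx/Fx = (-17/8) / (-17/2) = 1/4
check: Δy/Fy = (9/16) / (9/4) = 1/4 ✓

α = 1/4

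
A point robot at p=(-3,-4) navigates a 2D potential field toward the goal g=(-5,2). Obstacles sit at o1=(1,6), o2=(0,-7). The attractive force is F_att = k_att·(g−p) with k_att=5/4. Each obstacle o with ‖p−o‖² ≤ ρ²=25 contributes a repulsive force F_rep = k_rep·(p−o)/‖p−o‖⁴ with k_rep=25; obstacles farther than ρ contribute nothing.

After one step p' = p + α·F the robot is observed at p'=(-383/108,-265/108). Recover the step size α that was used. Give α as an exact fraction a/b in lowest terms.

F_att = 5/4·(g−p) = 5/4·(-2,6) = (-2.5000,7.5000)
o1: d²=116 > ρ²=25 → inactive
o2: d²=18 ≤ ρ²=25; F_rep = 25·(-3,3)/18² = (-0.2315,0.2315)
F = F_att + ΣF_rep = (-2.7315,7.7315)
Δp = p'−p = (-0.5463,1.5463); α = Δx/Fx = (-59/108) / (-295/108) = 1/5
check: Δy/Fy = (167/108) / (835/108) = 1/5 ✓

α = 1/5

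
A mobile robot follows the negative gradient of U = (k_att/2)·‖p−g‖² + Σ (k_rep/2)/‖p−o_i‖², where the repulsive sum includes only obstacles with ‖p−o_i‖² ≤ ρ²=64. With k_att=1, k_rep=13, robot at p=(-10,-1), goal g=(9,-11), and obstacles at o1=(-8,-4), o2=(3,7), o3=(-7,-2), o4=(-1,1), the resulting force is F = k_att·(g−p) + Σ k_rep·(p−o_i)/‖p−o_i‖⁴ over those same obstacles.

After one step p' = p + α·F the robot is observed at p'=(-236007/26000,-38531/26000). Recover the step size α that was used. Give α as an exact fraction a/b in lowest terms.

F_att = 1·(g−p) = 1·(19,-10) = (19.0000,-10.0000)
o1: d²=13 ≤ ρ²=64; F_rep = 13·(-2,3)/13² = (-0.1538,0.2308)
o2: d²=233 > ρ²=64 → inactive
o3: d²=10 ≤ ρ²=64; F_rep = 13·(-3,1)/10² = (-0.3900,0.1300)
o4: d²=85 > ρ²=64 → inactive
F = F_att + ΣF_rep = (18.4562,-9.6392)
Δp = p'−p = (0.9228,-0.4820); α = Δx/Fx = (23993/26000) / (23993/1300) = 1/20
check: Δy/Fy = (-12531/26000) / (-12531/1300) = 1/20 ✓

α = 1/20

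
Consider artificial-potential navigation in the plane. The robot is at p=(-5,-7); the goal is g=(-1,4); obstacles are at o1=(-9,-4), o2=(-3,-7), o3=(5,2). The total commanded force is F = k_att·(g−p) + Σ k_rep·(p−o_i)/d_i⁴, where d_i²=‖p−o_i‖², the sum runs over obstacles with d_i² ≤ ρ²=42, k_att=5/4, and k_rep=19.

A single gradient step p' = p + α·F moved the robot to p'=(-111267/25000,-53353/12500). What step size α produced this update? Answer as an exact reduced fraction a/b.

F_att = 5/4·(g−p) = 5/4·(4,11) = (5.0000,13.7500)
o1: d²=25 ≤ ρ²=42; F_rep = 19·(4,-3)/25² = (0.1216,-0.0912)
o2: d²=4 ≤ ρ²=42; F_rep = 19·(-2,0)/4² = (-2.3750,0.0000)
o3: d²=181 > ρ²=42 → inactive
F = F_att + ΣF_rep = (2.7466,13.6588)
Δp = p'−p = (0.5493,2.7318); α = Δx/Fx = (13733/25000) / (13733/5000) = 1/5
check: Δy/Fy = (34147/12500) / (34147/2500) = 1/5 ✓

α = 1/5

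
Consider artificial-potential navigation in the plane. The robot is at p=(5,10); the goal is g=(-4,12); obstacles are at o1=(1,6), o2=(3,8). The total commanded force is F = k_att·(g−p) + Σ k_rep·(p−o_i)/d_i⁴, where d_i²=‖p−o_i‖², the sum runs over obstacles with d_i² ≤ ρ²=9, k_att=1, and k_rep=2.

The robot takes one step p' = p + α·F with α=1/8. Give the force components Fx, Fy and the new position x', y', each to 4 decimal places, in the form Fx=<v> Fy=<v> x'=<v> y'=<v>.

Fx=-8.9375 Fy=2.0625 x'=3.8828 y'=10.2578

F_att = 1·(g−p) = 1·(-9,2) = (-9.0000,2.0000)
o1: d²=32 > ρ²=9 → inactive
o2: d²=8 ≤ ρ²=9; F_rep = 2·(2,2)/8² = (0.0625,0.0625)
F = F_att + ΣF_rep = (-8.9375,2.0625)
p' = p + 1/8·F = (3.8828,10.2578)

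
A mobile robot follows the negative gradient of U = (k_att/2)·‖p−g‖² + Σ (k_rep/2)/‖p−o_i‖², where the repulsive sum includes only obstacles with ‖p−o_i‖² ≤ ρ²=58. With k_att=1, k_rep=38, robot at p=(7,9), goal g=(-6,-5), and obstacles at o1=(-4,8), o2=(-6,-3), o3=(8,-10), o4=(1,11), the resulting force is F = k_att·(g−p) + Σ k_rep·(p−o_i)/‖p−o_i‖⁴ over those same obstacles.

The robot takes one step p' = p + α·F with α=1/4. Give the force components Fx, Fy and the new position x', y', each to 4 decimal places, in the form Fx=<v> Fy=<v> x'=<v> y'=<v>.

F_att = 1·(g−p) = 1·(-13,-14) = (-13.0000,-14.0000)
o1: d²=122 > ρ²=58 → inactive
o2: d²=313 > ρ²=58 → inactive
o3: d²=362 > ρ²=58 → inactive
o4: d²=40 ≤ ρ²=58; F_rep = 38·(6,-2)/40² = (0.1425,-0.0475)
F = F_att + ΣF_rep = (-12.8575,-14.0475)
p' = p + 1/4·F = (3.7856,5.4881)

Fx=-12.8575 Fy=-14.0475 x'=3.7856 y'=5.4881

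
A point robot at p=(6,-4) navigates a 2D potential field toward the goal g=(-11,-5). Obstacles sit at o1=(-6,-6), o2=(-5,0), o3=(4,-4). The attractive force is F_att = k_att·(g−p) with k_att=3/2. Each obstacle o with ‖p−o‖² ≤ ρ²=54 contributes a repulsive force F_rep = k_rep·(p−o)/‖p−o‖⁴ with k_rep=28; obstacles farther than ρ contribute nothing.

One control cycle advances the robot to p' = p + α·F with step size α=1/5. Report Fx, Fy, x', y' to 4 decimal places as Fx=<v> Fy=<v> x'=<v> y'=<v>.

F_att = 3/2·(g−p) = 3/2·(-17,-1) = (-25.5000,-1.5000)
o1: d²=148 > ρ²=54 → inactive
o2: d²=137 > ρ²=54 → inactive
o3: d²=4 ≤ ρ²=54; F_rep = 28·(2,0)/4² = (3.5000,0.0000)
F = F_att + ΣF_rep = (-22.0000,-1.5000)
p' = p + 1/5·F = (1.6000,-4.3000)

Fx=-22.0000 Fy=-1.5000 x'=1.6000 y'=-4.3000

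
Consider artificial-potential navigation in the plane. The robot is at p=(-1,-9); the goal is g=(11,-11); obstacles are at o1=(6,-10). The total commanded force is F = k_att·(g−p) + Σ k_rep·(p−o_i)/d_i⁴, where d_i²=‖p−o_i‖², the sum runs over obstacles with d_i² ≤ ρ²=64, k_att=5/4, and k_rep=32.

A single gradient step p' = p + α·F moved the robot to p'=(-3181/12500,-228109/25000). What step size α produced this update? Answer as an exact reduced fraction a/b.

α = 1/20

F_att = 5/4·(g−p) = 5/4·(12,-2) = (15.0000,-2.5000)
o1: d²=50 ≤ ρ²=64; F_rep = 32·(-7,1)/50² = (-0.0896,0.0128)
F = F_att + ΣF_rep = (14.9104,-2.4872)
Δp = p'−p = (0.7455,-0.1244); α = Δx/Fx = (9319/12500) / (9319/625) = 1/20
check: Δy/Fy = (-3109/25000) / (-3109/1250) = 1/20 ✓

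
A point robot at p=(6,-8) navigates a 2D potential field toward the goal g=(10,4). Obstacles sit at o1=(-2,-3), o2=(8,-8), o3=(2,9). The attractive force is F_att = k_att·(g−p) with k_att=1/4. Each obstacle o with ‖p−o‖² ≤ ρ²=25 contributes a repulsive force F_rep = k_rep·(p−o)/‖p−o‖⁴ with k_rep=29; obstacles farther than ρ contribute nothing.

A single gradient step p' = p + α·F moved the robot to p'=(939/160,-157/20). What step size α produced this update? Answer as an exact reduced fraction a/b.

F_att = 1/4·(g−p) = 1/4·(4,12) = (1.0000,3.0000)
o1: d²=89 > ρ²=25 → inactive
o2: d²=4 ≤ ρ²=25; F_rep = 29·(-2,0)/4² = (-3.6250,0.0000)
o3: d²=305 > ρ²=25 → inactive
F = F_att + ΣF_rep = (-2.6250,3.0000)
Δp = p'−p = (-0.1313,0.1500); α = Δx/Fx = (-21/160) / (-21/8) = 1/20
check: Δy/Fy = (3/20) / (3) = 1/20 ✓

α = 1/20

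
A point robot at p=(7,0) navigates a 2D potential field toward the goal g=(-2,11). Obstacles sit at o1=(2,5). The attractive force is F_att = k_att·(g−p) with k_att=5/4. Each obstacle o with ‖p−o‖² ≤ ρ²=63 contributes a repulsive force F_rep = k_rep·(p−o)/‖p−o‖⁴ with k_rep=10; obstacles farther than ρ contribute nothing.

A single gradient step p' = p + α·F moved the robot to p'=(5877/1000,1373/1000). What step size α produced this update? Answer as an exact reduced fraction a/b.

F_att = 5/4·(g−p) = 5/4·(-9,11) = (-11.2500,13.7500)
o1: d²=50 ≤ ρ²=63; F_rep = 10·(5,-5)/50² = (0.0200,-0.0200)
F = F_att + ΣF_rep = (-11.2300,13.7300)
Δp = p'−p = (-1.1230,1.3730); α = Δx/Fx = (-1123/1000) / (-1123/100) = 1/10
check: Δy/Fy = (1373/1000) / (1373/100) = 1/10 ✓

α = 1/10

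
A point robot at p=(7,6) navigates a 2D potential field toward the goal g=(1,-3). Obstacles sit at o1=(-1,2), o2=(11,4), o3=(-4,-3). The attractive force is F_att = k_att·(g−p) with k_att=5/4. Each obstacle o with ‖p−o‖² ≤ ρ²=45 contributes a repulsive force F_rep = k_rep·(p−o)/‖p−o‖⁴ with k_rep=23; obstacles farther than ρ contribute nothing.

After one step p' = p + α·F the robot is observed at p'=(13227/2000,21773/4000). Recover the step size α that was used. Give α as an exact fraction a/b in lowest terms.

F_att = 5/4·(g−p) = 5/4·(-6,-9) = (-7.5000,-11.2500)
o1: d²=80 > ρ²=45 → inactive
o2: d²=20 ≤ ρ²=45; F_rep = 23·(-4,2)/20² = (-0.2300,0.1150)
o3: d²=202 > ρ²=45 → inactive
F = F_att + ΣF_rep = (-7.7300,-11.1350)
Δp = p'−p = (-0.3865,-0.5567); α = Δx/Fx = (-773/2000) / (-773/100) = 1/20
check: Δy/Fy = (-2227/4000) / (-2227/200) = 1/20 ✓

α = 1/20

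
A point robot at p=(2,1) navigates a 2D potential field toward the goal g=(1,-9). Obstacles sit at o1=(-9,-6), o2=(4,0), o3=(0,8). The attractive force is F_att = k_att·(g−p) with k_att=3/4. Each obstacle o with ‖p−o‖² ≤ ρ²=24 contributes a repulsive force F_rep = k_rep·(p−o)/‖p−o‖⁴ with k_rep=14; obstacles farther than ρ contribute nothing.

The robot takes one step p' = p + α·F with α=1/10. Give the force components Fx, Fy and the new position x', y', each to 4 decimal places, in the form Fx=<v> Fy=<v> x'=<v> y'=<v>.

Fx=-1.8700 Fy=-6.9400 x'=1.8130 y'=0.3060

F_att = 3/4·(g−p) = 3/4·(-1,-10) = (-0.7500,-7.5000)
o1: d²=170 > ρ²=24 → inactive
o2: d²=5 ≤ ρ²=24; F_rep = 14·(-2,1)/5² = (-1.1200,0.5600)
o3: d²=53 > ρ²=24 → inactive
F = F_att + ΣF_rep = (-1.8700,-6.9400)
p' = p + 1/10·F = (1.8130,0.3060)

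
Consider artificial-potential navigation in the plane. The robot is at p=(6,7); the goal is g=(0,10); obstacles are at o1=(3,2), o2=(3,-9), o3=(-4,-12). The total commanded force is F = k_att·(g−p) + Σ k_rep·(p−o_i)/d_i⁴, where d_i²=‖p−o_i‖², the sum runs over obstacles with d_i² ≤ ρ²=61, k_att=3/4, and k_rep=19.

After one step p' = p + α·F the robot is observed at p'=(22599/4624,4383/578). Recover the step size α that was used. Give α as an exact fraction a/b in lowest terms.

F_att = 3/4·(g−p) = 3/4·(-6,3) = (-4.5000,2.2500)
o1: d²=34 ≤ ρ²=61; F_rep = 19·(3,5)/34² = (0.0493,0.0822)
o2: d²=265 > ρ²=61 → inactive
o3: d²=461 > ρ²=61 → inactive
F = F_att + ΣF_rep = (-4.4507,2.3322)
Δp = p'−p = (-1.1127,0.5830); α = Δx/Fx = (-5145/4624) / (-5145/1156) = 1/4
check: Δy/Fy = (337/578) / (674/289) = 1/4 ✓

α = 1/4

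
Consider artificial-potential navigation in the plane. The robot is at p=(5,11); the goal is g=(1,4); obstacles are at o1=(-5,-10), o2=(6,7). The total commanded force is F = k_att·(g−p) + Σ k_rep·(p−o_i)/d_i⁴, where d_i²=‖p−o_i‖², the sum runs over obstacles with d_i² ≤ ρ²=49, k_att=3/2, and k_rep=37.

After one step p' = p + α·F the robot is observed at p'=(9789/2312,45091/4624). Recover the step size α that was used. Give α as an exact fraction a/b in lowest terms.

α = 1/8

F_att = 3/2·(g−p) = 3/2·(-4,-7) = (-6.0000,-10.5000)
o1: d²=541 > ρ²=49 → inactive
o2: d²=17 ≤ ρ²=49; F_rep = 37·(-1,4)/17² = (-0.1280,0.5121)
F = F_att + ΣF_rep = (-6.1280,-9.9879)
Δp = p'−p = (-0.7660,-1.2485); α = Δx/Fx = (-1771/2312) / (-1771/289) = 1/8
check: Δy/Fy = (-5773/4624) / (-5773/578) = 1/8 ✓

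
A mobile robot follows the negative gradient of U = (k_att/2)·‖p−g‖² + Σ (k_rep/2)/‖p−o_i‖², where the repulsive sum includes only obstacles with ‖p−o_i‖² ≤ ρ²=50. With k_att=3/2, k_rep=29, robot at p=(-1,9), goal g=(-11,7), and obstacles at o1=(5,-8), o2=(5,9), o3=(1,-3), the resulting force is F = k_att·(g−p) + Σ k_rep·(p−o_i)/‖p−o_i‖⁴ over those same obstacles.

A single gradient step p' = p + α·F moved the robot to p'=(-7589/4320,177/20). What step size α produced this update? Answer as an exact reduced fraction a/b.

F_att = 3/2·(g−p) = 3/2·(-10,-2) = (-15.0000,-3.0000)
o1: d²=325 > ρ²=50 → inactive
o2: d²=36 ≤ ρ²=50; F_rep = 29·(-6,0)/36² = (-0.1343,0.0000)
o3: d²=148 > ρ²=50 → inactive
F = F_att + ΣF_rep = (-15.1343,-3.0000)
Δp = p'−p = (-0.7567,-0.1500); α = Δx/Fx = (-3269/4320) / (-3269/216) = 1/20
check: Δy/Fy = (-3/20) / (-3) = 1/20 ✓

α = 1/20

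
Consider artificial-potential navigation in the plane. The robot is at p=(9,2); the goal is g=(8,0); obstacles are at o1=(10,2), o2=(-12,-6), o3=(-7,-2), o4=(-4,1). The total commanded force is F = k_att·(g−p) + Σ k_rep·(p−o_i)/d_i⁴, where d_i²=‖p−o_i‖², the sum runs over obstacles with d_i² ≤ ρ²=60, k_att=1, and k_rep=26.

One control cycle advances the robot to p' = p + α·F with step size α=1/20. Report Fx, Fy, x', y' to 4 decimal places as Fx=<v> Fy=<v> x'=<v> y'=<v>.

F_att = 1·(g−p) = 1·(-1,-2) = (-1.0000,-2.0000)
o1: d²=1 ≤ ρ²=60; F_rep = 26·(-1,0)/1² = (-26.0000,0.0000)
o2: d²=505 > ρ²=60 → inactive
o3: d²=272 > ρ²=60 → inactive
o4: d²=170 > ρ²=60 → inactive
F = F_att + ΣF_rep = (-27.0000,-2.0000)
p' = p + 1/20·F = (7.6500,1.9000)

Fx=-27.0000 Fy=-2.0000 x'=7.6500 y'=1.9000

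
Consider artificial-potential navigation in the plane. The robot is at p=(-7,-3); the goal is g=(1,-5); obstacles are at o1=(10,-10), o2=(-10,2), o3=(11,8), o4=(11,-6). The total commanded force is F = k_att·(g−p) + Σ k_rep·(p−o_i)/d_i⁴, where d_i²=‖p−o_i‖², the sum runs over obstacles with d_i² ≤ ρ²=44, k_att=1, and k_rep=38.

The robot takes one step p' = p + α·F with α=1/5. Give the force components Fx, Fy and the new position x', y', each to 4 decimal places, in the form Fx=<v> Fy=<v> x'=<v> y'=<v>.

Fx=8.0986 Fy=-2.1644 x'=-5.3803 y'=-3.4329

F_att = 1·(g−p) = 1·(8,-2) = (8.0000,-2.0000)
o1: d²=338 > ρ²=44 → inactive
o2: d²=34 ≤ ρ²=44; F_rep = 38·(3,-5)/34² = (0.0986,-0.1644)
o3: d²=445 > ρ²=44 → inactive
o4: d²=333 > ρ²=44 → inactive
F = F_att + ΣF_rep = (8.0986,-2.1644)
p' = p + 1/5·F = (-5.3803,-3.4329)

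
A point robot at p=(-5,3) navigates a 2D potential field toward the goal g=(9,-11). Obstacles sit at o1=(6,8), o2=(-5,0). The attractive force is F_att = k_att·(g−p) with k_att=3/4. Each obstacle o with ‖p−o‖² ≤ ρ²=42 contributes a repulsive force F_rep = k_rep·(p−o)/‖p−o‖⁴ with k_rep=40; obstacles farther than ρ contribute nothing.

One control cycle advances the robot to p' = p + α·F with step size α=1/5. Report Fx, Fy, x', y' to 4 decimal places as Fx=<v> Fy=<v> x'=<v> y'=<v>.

Fx=10.5000 Fy=-9.0185 x'=-2.9000 y'=1.1963

F_att = 3/4·(g−p) = 3/4·(14,-14) = (10.5000,-10.5000)
o1: d²=146 > ρ²=42 → inactive
o2: d²=9 ≤ ρ²=42; F_rep = 40·(0,3)/9² = (0.0000,1.4815)
F = F_att + ΣF_rep = (10.5000,-9.0185)
p' = p + 1/5·F = (-2.9000,1.1963)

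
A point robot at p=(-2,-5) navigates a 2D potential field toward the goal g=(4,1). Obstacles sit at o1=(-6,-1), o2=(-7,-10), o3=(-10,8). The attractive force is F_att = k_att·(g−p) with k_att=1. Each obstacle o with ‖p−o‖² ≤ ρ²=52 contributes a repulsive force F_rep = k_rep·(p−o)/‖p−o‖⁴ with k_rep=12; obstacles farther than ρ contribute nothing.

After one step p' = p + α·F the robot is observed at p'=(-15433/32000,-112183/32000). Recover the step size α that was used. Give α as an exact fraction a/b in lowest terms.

α = 1/4

F_att = 1·(g−p) = 1·(6,6) = (6.0000,6.0000)
o1: d²=32 ≤ ρ²=52; F_rep = 12·(4,-4)/32² = (0.0469,-0.0469)
o2: d²=50 ≤ ρ²=52; F_rep = 12·(5,5)/50² = (0.0240,0.0240)
o3: d²=233 > ρ²=52 → inactive
F = F_att + ΣF_rep = (6.0709,5.9771)
Δp = p'−p = (1.5177,1.4943); α = Δx/Fx = (48567/32000) / (48567/8000) = 1/4
check: Δy/Fy = (47817/32000) / (47817/8000) = 1/4 ✓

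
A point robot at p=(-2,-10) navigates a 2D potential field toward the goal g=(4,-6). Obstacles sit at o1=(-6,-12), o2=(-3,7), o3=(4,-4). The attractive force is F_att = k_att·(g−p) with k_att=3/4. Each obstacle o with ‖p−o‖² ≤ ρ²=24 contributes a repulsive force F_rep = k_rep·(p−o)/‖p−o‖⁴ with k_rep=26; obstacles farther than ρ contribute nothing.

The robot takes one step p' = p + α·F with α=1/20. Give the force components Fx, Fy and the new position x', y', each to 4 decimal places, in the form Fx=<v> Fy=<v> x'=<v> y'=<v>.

F_att = 3/4·(g−p) = 3/4·(6,4) = (4.5000,3.0000)
o1: d²=20 ≤ ρ²=24; F_rep = 26·(4,2)/20² = (0.2600,0.1300)
o2: d²=290 > ρ²=24 → inactive
o3: d²=72 > ρ²=24 → inactive
F = F_att + ΣF_rep = (4.7600,3.1300)
p' = p + 1/20·F = (-1.7620,-9.8435)

Fx=4.7600 Fy=3.1300 x'=-1.7620 y'=-9.8435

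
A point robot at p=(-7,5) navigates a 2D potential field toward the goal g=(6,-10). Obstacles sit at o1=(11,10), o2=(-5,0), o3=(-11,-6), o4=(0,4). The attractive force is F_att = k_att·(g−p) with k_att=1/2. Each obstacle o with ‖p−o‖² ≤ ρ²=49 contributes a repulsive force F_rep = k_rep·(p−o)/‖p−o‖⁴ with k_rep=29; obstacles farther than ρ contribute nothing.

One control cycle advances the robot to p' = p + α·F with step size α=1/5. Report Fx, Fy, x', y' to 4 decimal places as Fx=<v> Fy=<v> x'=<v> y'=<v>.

Fx=6.4310 Fy=-7.3276 x'=-5.7138 y'=3.5345

F_att = 1/2·(g−p) = 1/2·(13,-15) = (6.5000,-7.5000)
o1: d²=349 > ρ²=49 → inactive
o2: d²=29 ≤ ρ²=49; F_rep = 29·(-2,5)/29² = (-0.0690,0.1724)
o3: d²=137 > ρ²=49 → inactive
o4: d²=50 > ρ²=49 → inactive
F = F_att + ΣF_rep = (6.4310,-7.3276)
p' = p + 1/5·F = (-5.7138,3.5345)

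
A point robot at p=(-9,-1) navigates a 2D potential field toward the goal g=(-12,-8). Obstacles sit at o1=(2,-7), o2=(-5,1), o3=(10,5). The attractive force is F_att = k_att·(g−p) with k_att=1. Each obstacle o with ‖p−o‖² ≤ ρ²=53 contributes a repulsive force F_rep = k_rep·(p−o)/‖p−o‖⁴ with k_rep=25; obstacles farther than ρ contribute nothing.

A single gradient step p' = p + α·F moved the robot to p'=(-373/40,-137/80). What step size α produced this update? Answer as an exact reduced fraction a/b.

F_att = 1·(g−p) = 1·(-3,-7) = (-3.0000,-7.0000)
o1: d²=157 > ρ²=53 → inactive
o2: d²=20 ≤ ρ²=53; F_rep = 25·(-4,-2)/20² = (-0.2500,-0.1250)
o3: d²=397 > ρ²=53 → inactive
F = F_att + ΣF_rep = (-3.2500,-7.1250)
Δp = p'−p = (-0.3250,-0.7125); α = Δx/Fx = (-13/40) / (-13/4) = 1/10
check: Δy/Fy = (-57/80) / (-57/8) = 1/10 ✓

α = 1/10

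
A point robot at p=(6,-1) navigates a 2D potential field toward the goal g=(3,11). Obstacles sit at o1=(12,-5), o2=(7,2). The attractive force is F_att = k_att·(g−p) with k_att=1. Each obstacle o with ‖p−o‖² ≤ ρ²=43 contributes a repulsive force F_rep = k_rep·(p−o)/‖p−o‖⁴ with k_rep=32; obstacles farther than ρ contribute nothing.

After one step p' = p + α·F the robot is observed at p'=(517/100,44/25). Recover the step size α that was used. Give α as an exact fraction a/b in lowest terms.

α = 1/4

F_att = 1·(g−p) = 1·(-3,12) = (-3.0000,12.0000)
o1: d²=52 > ρ²=43 → inactive
o2: d²=10 ≤ ρ²=43; F_rep = 32·(-1,-3)/10² = (-0.3200,-0.9600)
F = F_att + ΣF_rep = (-3.3200,11.0400)
Δp = p'−p = (-0.8300,2.7600); α = Δx/Fx = (-83/100) / (-83/25) = 1/4
check: Δy/Fy = (69/25) / (276/25) = 1/4 ✓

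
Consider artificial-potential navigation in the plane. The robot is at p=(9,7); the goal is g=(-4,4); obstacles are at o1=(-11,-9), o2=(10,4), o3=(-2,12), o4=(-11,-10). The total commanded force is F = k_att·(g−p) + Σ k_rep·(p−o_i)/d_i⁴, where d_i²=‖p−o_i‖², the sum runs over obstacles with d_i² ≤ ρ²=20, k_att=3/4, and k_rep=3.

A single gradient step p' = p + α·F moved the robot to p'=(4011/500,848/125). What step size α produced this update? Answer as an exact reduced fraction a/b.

α = 1/10

F_att = 3/4·(g−p) = 3/4·(-13,-3) = (-9.7500,-2.2500)
o1: d²=656 > ρ²=20 → inactive
o2: d²=10 ≤ ρ²=20; F_rep = 3·(-1,3)/10² = (-0.0300,0.0900)
o3: d²=146 > ρ²=20 → inactive
o4: d²=689 > ρ²=20 → inactive
F = F_att + ΣF_rep = (-9.7800,-2.1600)
Δp = p'−p = (-0.9780,-0.2160); α = Δx/Fx = (-489/500) / (-489/50) = 1/10
check: Δy/Fy = (-27/125) / (-54/25) = 1/10 ✓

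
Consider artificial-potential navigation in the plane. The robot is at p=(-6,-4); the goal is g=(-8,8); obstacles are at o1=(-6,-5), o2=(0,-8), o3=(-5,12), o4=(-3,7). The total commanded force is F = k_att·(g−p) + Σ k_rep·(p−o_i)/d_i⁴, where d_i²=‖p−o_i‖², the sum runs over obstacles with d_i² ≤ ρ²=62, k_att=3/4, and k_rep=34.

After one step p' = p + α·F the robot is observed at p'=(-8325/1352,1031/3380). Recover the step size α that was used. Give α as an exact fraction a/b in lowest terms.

F_att = 3/4·(g−p) = 3/4·(-2,12) = (-1.5000,9.0000)
o1: d²=1 ≤ ρ²=62; F_rep = 34·(0,1)/1² = (0.0000,34.0000)
o2: d²=52 ≤ ρ²=62; F_rep = 34·(-6,4)/52² = (-0.0754,0.0503)
o3: d²=257 > ρ²=62 → inactive
o4: d²=130 > ρ²=62 → inactive
F = F_att + ΣF_rep = (-1.5754,43.0503)
Δp = p'−p = (-0.1575,4.3050); α = Δx/Fx = (-213/1352) / (-1065/676) = 1/10
check: Δy/Fy = (14551/3380) / (14551/338) = 1/10 ✓

α = 1/10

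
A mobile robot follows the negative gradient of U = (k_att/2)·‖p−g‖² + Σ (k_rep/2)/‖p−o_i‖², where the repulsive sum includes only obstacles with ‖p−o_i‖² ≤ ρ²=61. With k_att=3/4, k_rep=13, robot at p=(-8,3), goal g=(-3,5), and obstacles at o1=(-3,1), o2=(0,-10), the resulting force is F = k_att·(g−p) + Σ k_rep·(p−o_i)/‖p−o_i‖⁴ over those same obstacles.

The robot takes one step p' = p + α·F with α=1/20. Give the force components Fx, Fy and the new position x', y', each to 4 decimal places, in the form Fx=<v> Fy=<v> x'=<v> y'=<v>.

F_att = 3/4·(g−p) = 3/4·(5,2) = (3.7500,1.5000)
o1: d²=29 ≤ ρ²=61; F_rep = 13·(-5,2)/29² = (-0.0773,0.0309)
o2: d²=233 > ρ²=61 → inactive
F = F_att + ΣF_rep = (3.6727,1.5309)
p' = p + 1/20·F = (-7.8164,3.0765)

Fx=3.6727 Fy=1.5309 x'=-7.8164 y'=3.0765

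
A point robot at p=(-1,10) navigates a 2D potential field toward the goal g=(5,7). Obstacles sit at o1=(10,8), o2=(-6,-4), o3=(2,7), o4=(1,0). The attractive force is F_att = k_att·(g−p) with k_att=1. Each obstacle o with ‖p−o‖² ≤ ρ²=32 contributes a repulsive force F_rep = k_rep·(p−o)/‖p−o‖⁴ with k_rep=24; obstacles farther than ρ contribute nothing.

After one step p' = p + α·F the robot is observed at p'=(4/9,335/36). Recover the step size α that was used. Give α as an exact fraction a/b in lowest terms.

α = 1/4

F_att = 1·(g−p) = 1·(6,-3) = (6.0000,-3.0000)
o1: d²=125 > ρ²=32 → inactive
o2: d²=221 > ρ²=32 → inactive
o3: d²=18 ≤ ρ²=32; F_rep = 24·(-3,3)/18² = (-0.2222,0.2222)
o4: d²=104 > ρ²=32 → inactive
F = F_att + ΣF_rep = (5.7778,-2.7778)
Δp = p'−p = (1.4444,-0.6944); α = Δx/Fx = (13/9) / (52/9) = 1/4
check: Δy/Fy = (-25/36) / (-25/9) = 1/4 ✓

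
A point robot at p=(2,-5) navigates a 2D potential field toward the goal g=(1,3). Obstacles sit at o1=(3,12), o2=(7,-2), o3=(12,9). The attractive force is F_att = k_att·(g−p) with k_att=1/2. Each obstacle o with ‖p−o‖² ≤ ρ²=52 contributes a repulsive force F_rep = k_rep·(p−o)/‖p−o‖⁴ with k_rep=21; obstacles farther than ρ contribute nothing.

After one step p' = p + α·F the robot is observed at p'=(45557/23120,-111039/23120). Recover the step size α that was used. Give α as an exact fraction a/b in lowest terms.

F_att = 1/2·(g−p) = 1/2·(-1,8) = (-0.5000,4.0000)
o1: d²=290 > ρ²=52 → inactive
o2: d²=34 ≤ ρ²=52; F_rep = 21·(-5,-3)/34² = (-0.0908,-0.0545)
o3: d²=296 > ρ²=52 → inactive
F = F_att + ΣF_rep = (-0.5908,3.9455)
Δp = p'−p = (-0.0295,0.1973); α = Δx/Fx = (-683/23120) / (-683/1156) = 1/20
check: Δy/Fy = (4561/23120) / (4561/1156) = 1/20 ✓

α = 1/20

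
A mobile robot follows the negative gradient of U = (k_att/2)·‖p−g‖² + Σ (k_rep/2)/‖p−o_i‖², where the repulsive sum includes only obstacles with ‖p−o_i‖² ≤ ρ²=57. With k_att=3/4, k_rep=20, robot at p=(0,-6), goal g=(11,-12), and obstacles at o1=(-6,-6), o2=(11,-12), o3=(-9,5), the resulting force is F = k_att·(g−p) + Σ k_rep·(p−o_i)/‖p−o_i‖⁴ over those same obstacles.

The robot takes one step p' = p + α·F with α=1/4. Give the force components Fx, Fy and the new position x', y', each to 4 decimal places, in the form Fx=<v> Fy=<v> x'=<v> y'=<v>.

F_att = 3/4·(g−p) = 3/4·(11,-6) = (8.2500,-4.5000)
o1: d²=36 ≤ ρ²=57; F_rep = 20·(6,0)/36² = (0.0926,0.0000)
o2: d²=157 > ρ²=57 → inactive
o3: d²=202 > ρ²=57 → inactive
F = F_att + ΣF_rep = (8.3426,-4.5000)
p' = p + 1/4·F = (2.0856,-7.1250)

Fx=8.3426 Fy=-4.5000 x'=2.0856 y'=-7.1250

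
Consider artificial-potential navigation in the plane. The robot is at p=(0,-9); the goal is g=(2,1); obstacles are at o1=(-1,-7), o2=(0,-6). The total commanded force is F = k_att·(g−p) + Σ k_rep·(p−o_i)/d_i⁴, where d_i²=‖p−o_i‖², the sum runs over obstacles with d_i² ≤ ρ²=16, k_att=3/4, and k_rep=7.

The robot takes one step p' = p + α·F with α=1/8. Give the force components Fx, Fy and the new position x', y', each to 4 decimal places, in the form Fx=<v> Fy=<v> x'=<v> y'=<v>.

Fx=1.7800 Fy=6.6807 x'=0.2225 y'=-8.1649

F_att = 3/4·(g−p) = 3/4·(2,10) = (1.5000,7.5000)
o1: d²=5 ≤ ρ²=16; F_rep = 7·(1,-2)/5² = (0.2800,-0.5600)
o2: d²=9 ≤ ρ²=16; F_rep = 7·(0,-3)/9² = (0.0000,-0.2593)
F = F_att + ΣF_rep = (1.7800,6.6807)
p' = p + 1/8·F = (0.2225,-8.1649)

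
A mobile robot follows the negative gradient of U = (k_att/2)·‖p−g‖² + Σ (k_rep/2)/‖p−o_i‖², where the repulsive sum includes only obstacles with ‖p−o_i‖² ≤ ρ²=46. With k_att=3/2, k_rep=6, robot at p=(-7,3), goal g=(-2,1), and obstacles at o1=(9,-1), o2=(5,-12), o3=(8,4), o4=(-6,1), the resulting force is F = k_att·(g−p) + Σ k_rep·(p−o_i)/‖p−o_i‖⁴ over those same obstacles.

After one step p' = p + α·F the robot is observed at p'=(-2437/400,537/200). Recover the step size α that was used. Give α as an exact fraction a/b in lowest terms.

α = 1/8

F_att = 3/2·(g−p) = 3/2·(5,-2) = (7.5000,-3.0000)
o1: d²=272 > ρ²=46 → inactive
o2: d²=369 > ρ²=46 → inactive
o3: d²=226 > ρ²=46 → inactive
o4: d²=5 ≤ ρ²=46; F_rep = 6·(-1,2)/5² = (-0.2400,0.4800)
F = F_att + ΣF_rep = (7.2600,-2.5200)
Δp = p'−p = (0.9075,-0.3150); α = Δx/Fx = (363/400) / (363/50) = 1/8
check: Δy/Fy = (-63/200) / (-63/25) = 1/8 ✓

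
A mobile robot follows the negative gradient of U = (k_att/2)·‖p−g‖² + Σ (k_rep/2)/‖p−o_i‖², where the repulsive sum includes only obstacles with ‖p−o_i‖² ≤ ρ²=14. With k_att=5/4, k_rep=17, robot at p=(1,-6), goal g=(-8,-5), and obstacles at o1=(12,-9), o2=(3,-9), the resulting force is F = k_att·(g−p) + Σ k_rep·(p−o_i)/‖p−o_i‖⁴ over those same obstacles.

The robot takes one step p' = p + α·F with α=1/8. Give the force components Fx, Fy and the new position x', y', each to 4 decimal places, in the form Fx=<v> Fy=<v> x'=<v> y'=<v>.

Fx=-11.4512 Fy=1.5518 x'=-0.4314 y'=-5.8060

F_att = 5/4·(g−p) = 5/4·(-9,1) = (-11.2500,1.2500)
o1: d²=130 > ρ²=14 → inactive
o2: d²=13 ≤ ρ²=14; F_rep = 17·(-2,3)/13² = (-0.2012,0.3018)
F = F_att + ΣF_rep = (-11.4512,1.5518)
p' = p + 1/8·F = (-0.4314,-5.8060)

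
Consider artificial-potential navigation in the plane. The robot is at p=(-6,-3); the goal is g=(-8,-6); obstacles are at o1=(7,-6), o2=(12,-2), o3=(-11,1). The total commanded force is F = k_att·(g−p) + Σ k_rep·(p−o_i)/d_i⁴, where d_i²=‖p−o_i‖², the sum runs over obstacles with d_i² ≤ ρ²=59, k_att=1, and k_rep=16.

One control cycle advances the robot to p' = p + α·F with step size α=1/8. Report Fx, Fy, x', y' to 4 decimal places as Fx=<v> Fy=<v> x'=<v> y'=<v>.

Fx=-1.9524 Fy=-3.0381 x'=-6.2441 y'=-3.3798

F_att = 1·(g−p) = 1·(-2,-3) = (-2.0000,-3.0000)
o1: d²=178 > ρ²=59 → inactive
o2: d²=325 > ρ²=59 → inactive
o3: d²=41 ≤ ρ²=59; F_rep = 16·(5,-4)/41² = (0.0476,-0.0381)
F = F_att + ΣF_rep = (-1.9524,-3.0381)
p' = p + 1/8·F = (-6.2441,-3.3798)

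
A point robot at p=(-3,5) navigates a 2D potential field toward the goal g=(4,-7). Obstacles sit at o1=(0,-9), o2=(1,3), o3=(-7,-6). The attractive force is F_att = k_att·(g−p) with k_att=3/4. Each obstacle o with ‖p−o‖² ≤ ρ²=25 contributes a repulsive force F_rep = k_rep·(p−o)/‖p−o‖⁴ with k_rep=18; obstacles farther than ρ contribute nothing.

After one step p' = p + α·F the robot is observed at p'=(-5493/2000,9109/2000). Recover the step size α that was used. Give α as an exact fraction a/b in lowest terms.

α = 1/20

F_att = 3/4·(g−p) = 3/4·(7,-12) = (5.2500,-9.0000)
o1: d²=205 > ρ²=25 → inactive
o2: d²=20 ≤ ρ²=25; F_rep = 18·(-4,2)/20² = (-0.1800,0.0900)
o3: d²=137 > ρ²=25 → inactive
F = F_att + ΣF_rep = (5.0700,-8.9100)
Δp = p'−p = (0.2535,-0.4455); α = Δx/Fx = (507/2000) / (507/100) = 1/20
check: Δy/Fy = (-891/2000) / (-891/100) = 1/20 ✓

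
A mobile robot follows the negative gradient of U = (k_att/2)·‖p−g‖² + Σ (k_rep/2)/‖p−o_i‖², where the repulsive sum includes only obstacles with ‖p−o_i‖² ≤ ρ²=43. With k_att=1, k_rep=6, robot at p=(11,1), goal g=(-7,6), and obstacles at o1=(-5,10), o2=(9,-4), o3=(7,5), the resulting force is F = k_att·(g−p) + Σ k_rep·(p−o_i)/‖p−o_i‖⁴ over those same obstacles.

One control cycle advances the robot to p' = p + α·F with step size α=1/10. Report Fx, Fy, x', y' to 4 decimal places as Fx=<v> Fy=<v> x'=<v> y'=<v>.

F_att = 1·(g−p) = 1·(-18,5) = (-18.0000,5.0000)
o1: d²=337 > ρ²=43 → inactive
o2: d²=29 ≤ ρ²=43; F_rep = 6·(2,5)/29² = (0.0143,0.0357)
o3: d²=32 ≤ ρ²=43; F_rep = 6·(4,-4)/32² = (0.0234,-0.0234)
F = F_att + ΣF_rep = (-17.9623,5.0122)
p' = p + 1/10·F = (9.2038,1.5012)

Fx=-17.9623 Fy=5.0122 x'=9.2038 y'=1.5012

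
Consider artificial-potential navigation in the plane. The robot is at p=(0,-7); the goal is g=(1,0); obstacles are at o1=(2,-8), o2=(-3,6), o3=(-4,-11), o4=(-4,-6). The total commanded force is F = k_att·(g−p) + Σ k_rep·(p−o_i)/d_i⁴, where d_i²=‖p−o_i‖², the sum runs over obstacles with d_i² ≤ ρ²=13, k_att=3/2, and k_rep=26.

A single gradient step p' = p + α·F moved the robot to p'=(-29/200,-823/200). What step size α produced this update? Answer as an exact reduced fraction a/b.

F_att = 3/2·(g−p) = 3/2·(1,7) = (1.5000,10.5000)
o1: d²=5 ≤ ρ²=13; F_rep = 26·(-2,1)/5² = (-2.0800,1.0400)
o2: d²=178 > ρ²=13 → inactive
o3: d²=32 > ρ²=13 → inactive
o4: d²=17 > ρ²=13 → inactive
F = F_att + ΣF_rep = (-0.5800,11.5400)
Δp = p'−p = (-0.1450,2.8850); α = Δx/Fx = (-29/200) / (-29/50) = 1/4
check: Δy/Fy = (577/200) / (577/50) = 1/4 ✓

α = 1/4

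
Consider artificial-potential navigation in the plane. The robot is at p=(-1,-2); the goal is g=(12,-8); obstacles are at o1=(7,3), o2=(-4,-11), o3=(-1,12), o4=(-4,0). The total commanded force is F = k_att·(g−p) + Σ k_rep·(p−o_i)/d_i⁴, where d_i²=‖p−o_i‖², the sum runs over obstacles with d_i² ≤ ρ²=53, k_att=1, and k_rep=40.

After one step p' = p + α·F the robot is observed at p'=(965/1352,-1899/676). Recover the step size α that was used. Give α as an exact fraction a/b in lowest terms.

α = 1/8

F_att = 1·(g−p) = 1·(13,-6) = (13.0000,-6.0000)
o1: d²=89 > ρ²=53 → inactive
o2: d²=90 > ρ²=53 → inactive
o3: d²=196 > ρ²=53 → inactive
o4: d²=13 ≤ ρ²=53; F_rep = 40·(3,-2)/13² = (0.7101,-0.4734)
F = F_att + ΣF_rep = (13.7101,-6.4734)
Δp = p'−p = (1.7138,-0.8092); α = Δx/Fx = (2317/1352) / (2317/169) = 1/8
check: Δy/Fy = (-547/676) / (-1094/169) = 1/8 ✓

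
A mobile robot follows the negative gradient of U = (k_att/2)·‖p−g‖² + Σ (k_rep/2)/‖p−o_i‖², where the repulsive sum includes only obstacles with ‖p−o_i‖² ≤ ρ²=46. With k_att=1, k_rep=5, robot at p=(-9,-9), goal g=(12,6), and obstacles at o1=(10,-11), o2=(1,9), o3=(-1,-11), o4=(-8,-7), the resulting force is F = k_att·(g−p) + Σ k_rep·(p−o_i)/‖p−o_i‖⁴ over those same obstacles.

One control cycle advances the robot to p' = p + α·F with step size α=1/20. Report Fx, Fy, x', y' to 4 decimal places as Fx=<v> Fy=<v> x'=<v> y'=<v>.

Fx=20.8000 Fy=14.6000 x'=-7.9600 y'=-8.2700

F_att = 1·(g−p) = 1·(21,15) = (21.0000,15.0000)
o1: d²=365 > ρ²=46 → inactive
o2: d²=424 > ρ²=46 → inactive
o3: d²=68 > ρ²=46 → inactive
o4: d²=5 ≤ ρ²=46; F_rep = 5·(-1,-2)/5² = (-0.2000,-0.4000)
F = F_att + ΣF_rep = (20.8000,14.6000)
p' = p + 1/20·F = (-7.9600,-8.2700)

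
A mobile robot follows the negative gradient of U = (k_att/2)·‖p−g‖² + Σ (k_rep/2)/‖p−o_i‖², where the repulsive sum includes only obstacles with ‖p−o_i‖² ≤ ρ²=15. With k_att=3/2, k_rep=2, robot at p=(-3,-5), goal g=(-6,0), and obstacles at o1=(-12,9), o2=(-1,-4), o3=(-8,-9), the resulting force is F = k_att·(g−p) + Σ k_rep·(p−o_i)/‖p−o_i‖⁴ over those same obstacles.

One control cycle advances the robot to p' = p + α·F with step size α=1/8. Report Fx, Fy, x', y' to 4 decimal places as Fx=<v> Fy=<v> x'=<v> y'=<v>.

Fx=-4.6600 Fy=7.4200 x'=-3.5825 y'=-4.0725

F_att = 3/2·(g−p) = 3/2·(-3,5) = (-4.5000,7.5000)
o1: d²=277 > ρ²=15 → inactive
o2: d²=5 ≤ ρ²=15; F_rep = 2·(-2,-1)/5² = (-0.1600,-0.0800)
o3: d²=41 > ρ²=15 → inactive
F = F_att + ΣF_rep = (-4.6600,7.4200)
p' = p + 1/8·F = (-3.5825,-4.0725)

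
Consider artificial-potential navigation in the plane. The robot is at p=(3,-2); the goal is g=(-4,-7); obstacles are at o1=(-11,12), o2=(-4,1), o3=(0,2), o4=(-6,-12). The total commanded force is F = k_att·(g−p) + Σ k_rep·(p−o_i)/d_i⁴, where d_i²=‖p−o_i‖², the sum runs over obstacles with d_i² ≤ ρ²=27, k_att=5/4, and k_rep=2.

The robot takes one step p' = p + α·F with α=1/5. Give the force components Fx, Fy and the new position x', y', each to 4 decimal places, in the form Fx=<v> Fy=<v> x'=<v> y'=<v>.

Fx=-8.7404 Fy=-6.2628 x'=1.2519 y'=-3.2526

F_att = 5/4·(g−p) = 5/4·(-7,-5) = (-8.7500,-6.2500)
o1: d²=392 > ρ²=27 → inactive
o2: d²=58 > ρ²=27 → inactive
o3: d²=25 ≤ ρ²=27; F_rep = 2·(3,-4)/25² = (0.0096,-0.0128)
o4: d²=181 > ρ²=27 → inactive
F = F_att + ΣF_rep = (-8.7404,-6.2628)
p' = p + 1/5·F = (1.2519,-3.2526)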